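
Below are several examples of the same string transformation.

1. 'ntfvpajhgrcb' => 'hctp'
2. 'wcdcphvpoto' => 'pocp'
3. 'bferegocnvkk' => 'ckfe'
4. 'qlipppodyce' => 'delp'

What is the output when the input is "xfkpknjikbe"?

iefk

Rule — keep one character in every 3, starting at position 2 (positions 2nd, 5th, 8th, ...), then move the first 2 characters to the end (rotate left by 2).
"xfkpknjikbe" → "fkie" → "iefk".
(Check on "qlipppodyce": → "lpde" → "delp" ✓)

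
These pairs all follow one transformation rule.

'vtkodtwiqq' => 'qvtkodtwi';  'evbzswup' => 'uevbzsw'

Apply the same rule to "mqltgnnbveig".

imqltgnnbve

In each case the input is transformed by: delete the last character, then move the last character to the front.
Applying both steps to "mqltgnnbveig": "mqltgnnbvei", then "imqltgnnbve".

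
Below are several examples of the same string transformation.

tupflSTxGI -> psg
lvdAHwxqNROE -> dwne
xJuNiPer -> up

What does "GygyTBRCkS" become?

Rule — keep one character in every 3, starting at position 3 (positions 3rd, 6th, 9th, ...), then convert every letter to lowercase.
Working it through for "GygyTBRCkS": intermediate "gBk", final "gbk".
(Check on "lvdAHwxqNROE": → "dwNE" → "dwne" ✓)

gbk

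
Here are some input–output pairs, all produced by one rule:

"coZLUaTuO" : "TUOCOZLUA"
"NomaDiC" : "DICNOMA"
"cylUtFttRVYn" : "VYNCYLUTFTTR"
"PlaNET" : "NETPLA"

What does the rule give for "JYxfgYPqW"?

PQWJYXFGY

In each case the input is transformed by: move the last 3 characters to the front (rotate right by 3), then convert every letter to uppercase.
"JYxfgYPqW" → "PqWJYxfgY" → "PQWJYXFGY".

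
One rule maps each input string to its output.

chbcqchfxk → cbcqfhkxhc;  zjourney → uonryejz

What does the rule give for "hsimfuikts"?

Rule — swap each adjacent pair of characters (1↔2, 3↔4, ...), then move the first 2 characters to the end (rotate left by 2).
Doing the same to "hsimfuikts": "miufkistsh".
(Check on "chbcqchfxk": → "hccbcqfhkx" → "cbcqfhkxhc" ✓)

miufkistsh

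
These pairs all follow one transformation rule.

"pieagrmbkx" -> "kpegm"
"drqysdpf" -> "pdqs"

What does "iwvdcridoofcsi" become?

Rule — move the last 3 characters to the front (rotate right by 3), then keep every other character starting from the second (positions 2nd, 4th, 6th, ...).
Applying that to "iwvdcridoofcsi" gives "sivciof".

sivciof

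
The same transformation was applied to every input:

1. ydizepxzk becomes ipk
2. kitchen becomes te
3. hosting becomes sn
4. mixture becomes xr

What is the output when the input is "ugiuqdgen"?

The transformation: keep one character in every 3, starting at position 3 (positions 3rd, 6th, 9th, ...).
On "ugiuqdgen" that produces "idn".

idn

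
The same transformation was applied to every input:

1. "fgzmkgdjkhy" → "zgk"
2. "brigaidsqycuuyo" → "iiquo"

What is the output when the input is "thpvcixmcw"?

pic

Looking at the pairs, the operation is to keep one character in every 3, starting at position 3 (positions 3rd, 6th, 9th, ...).
Applying that to "thpvcixmcw" gives "pic".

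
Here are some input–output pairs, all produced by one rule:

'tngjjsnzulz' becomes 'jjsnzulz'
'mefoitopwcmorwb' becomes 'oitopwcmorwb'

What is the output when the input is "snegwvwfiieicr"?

The transformation: delete the first 3 characters.
Doing the same to "snegwvwfiieicr": "gwvwfiieicr".

gwvwfiieicr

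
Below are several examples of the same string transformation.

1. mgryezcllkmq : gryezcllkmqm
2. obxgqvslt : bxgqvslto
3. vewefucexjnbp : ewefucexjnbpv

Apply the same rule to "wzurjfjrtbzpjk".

zurjfjrtbzpjkw

Looking at the pairs, the operation is to move the first character to the end.
So "wzurjfjrtbzpjk" becomes "zurjfjrtbzpjkw".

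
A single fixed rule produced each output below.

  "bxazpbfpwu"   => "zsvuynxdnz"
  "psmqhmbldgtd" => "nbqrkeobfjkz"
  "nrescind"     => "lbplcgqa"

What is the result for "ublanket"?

srzcjiyl

Rule — take characters alternately from the front and the back (1st, last, 2nd, 2nd-last, ...), then shift every letter 2 places backward in the alphabet (wrapping around).
Applying both steps to "ublanket": "utbelkan", then "srzcjiyl".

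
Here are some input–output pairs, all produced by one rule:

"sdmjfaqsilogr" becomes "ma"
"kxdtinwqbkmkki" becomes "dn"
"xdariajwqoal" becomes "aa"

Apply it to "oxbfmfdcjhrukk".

Each output is the input with this applied: keep one character in every 3, starting at position 3 (positions 3rd, 6th, 9th, ...), then keep only the first 2 characters.
On "oxbfmfdcjhrukk": the first step gives "bfju", and the second then gives "bf".

bf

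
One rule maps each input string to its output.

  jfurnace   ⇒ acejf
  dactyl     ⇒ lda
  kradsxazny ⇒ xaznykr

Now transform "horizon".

Rule — move the first 2 characters to the end (rotate left by 2), then delete the first 3 characters.
"horizon" → "rizonho" → "onho".

onho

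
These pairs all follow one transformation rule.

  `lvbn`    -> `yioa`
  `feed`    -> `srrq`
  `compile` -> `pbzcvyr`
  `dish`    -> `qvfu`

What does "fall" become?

In each case the input is transformed by: shift every letter 13 places forward in the alphabet (wrapping around) — i.e. ROT13.
For "fall" the result is "snyy".

snyy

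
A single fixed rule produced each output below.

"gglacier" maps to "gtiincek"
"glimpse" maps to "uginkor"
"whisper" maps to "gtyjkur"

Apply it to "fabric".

kehcdt

In each case the input is transformed by: shift every letter 2 places forward in the alphabet (wrapping around), then move the last 2 characters to the front (rotate right by 2).
On "fabric": the first step gives "hcdtke", and the second then gives "kehcdt".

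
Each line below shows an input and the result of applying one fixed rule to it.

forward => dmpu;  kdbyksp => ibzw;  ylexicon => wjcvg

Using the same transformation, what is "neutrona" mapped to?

lcsrp

The transformation: delete the last 3 characters, then shift every letter 2 places backward in the alphabet (wrapping around).
Starting from "neutrona": after the first operation, "neutr"; after the second, "lcsrp".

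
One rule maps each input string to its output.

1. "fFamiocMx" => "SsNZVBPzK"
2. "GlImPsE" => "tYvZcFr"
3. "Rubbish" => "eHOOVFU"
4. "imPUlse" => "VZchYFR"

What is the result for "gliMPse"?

TYVzcFR

The transformation: flip the case of every letter, then shift every letter 13 places forward in the alphabet (wrapping around) — i.e. ROT13.
For "gliMPse" the result is "TYVzcFR".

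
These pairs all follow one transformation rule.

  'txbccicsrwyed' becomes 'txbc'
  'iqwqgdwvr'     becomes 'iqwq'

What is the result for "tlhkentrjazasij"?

tlhk

In each case the input is transformed by: keep only the first 4 characters.
On "tlhkentrjazasij" that produces "tlhk".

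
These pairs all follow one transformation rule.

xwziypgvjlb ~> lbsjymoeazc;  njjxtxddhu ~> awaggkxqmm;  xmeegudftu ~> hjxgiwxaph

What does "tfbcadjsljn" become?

fdgmvomqwie

Rule — shift every letter 3 places forward in the alphabet (wrapping around), then move the first 3 characters to the end (rotate left by 3).
"tfbcadjsljn" → "wiefdgmvomq" → "fdgmvomqwie".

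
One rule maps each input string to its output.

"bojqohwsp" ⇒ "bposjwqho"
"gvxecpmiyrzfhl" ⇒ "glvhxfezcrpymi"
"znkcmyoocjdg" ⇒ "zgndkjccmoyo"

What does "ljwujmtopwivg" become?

Each output is the input with this applied: take characters alternately from the front and the back (1st, last, 2nd, 2nd-last, ...).
Applying that to "ljwujmtopwivg" gives "lgjvwiuwjpmot".

lgjvwiuwjpmot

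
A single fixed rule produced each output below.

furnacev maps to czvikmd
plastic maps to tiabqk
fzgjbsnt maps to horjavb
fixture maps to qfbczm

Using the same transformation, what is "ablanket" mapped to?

jtivsmb

The rule is to delete the first character, then shift every letter 8 places forward in the alphabet (wrapping around).
"ablanket" → "blanket" → "jtivsmb".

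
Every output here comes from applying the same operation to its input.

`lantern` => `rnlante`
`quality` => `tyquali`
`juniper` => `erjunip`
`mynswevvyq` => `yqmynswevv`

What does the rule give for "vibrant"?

The transformation: move the last 2 characters to the front (rotate right by 2).
On "vibrant" that produces "ntvibra".

ntvibra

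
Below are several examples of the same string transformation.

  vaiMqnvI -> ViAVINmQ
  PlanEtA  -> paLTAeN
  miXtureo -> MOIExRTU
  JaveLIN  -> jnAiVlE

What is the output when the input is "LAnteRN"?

lnarNET

Looking at the pairs, the operation is to flip the case of every letter, then take characters alternately from the front and the back (1st, last, 2nd, 2nd-last, ...).
For "LAnteRN", step one produces "laNTErn"; step two turns that into "lnarNET".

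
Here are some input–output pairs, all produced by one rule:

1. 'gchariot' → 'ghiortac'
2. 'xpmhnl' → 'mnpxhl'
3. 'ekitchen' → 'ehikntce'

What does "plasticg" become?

Rule — sort the characters into alphabetical order, then move the first 2 characters to the end (rotate left by 2).
For "plasticg", step one produces "acgilpst"; step two turns that into "gilpstac".

gilpstac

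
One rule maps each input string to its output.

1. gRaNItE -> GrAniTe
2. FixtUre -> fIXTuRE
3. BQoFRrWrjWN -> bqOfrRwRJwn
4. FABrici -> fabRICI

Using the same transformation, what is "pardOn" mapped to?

PARDoN

The rule is to flip the case of every letter.
Applying that to "pardOn" gives "PARDoN".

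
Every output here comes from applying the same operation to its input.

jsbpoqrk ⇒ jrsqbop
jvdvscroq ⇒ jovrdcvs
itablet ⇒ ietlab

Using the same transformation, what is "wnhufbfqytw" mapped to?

What's happening: delete the last character, then take characters alternately from the front and the back (1st, last, 2nd, 2nd-last, ...).
Working it through for "wnhufbfqytw": intermediate "wnhufbfqyt", final "wtnyhquffb".

wtnyhquffb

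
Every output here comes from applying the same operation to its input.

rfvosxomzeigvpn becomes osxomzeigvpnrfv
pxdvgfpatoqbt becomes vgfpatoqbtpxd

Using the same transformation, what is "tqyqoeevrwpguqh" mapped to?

qoeevrwpguqhtqy

Looking at the pairs, the operation is to move the first 3 characters to the end (rotate left by 3).
Applying that to "tqyqoeevrwpguqh" gives "qoeevrwpguqhtqy".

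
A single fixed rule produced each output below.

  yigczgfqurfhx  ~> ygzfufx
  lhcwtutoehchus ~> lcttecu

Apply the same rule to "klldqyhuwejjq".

Rule — keep every other character starting from the first (positions 1st, 3rd, 5th, ...).
On "klldqyhuwejjq" that produces "klqhwjq".

klqhwjq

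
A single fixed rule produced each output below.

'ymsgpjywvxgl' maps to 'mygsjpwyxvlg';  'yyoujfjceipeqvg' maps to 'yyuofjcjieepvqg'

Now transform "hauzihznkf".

Rule — swap each adjacent pair of characters (1↔2, 3↔4, ...).
Applying that to "hauzihznkf" gives "ahzuhinzfk".

ahzuhinzfk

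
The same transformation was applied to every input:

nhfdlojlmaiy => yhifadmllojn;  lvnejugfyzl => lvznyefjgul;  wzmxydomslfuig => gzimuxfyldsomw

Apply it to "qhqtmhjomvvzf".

Rule — take characters alternately from the front and the back (1st, last, 2nd, 2nd-last, ...), then move the first character to the end.
On "qhqtmhjomvvzf": the first step gives "qfhzqvtvmmhoj", and the second then gives "fhzqvtvmmhojq".
(Check on "wzmxydomslfuig": → "wgzimuxfyldsom" → "gzimuxfyldsomw" ✓)

fhzqvtvmmhojq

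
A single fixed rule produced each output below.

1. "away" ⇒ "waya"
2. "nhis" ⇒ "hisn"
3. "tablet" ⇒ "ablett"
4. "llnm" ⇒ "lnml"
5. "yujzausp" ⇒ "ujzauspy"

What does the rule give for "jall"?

In each case the input is transformed by: move the first character to the end.
Doing the same to "jall": "allj".

allj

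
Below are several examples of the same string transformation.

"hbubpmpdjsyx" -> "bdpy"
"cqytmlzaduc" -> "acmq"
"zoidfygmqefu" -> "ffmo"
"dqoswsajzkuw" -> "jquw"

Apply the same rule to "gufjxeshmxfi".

Each output is the input with this applied: keep one character in every 3, starting at position 2 (positions 2nd, 5th, 8th, ...), then sort the characters into alphabetical order.
"gufjxeshmxfi" → "uxhf" → "fhux".

fhux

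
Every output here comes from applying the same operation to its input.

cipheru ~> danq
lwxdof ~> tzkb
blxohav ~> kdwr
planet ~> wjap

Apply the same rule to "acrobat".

kxwp

Rule — shift every letter 4 places backward in the alphabet (wrapping around), then keep only the last 4 characters.
For "acrobat" the result is "kxwp".
(Check on "cipheru": → "yeldanq" → "danq" ✓)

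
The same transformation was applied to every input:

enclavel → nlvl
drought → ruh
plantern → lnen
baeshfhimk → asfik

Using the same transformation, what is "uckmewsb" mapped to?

cmwb

Each output is the input with this applied: keep every other character starting from the second (positions 2nd, 4th, 6th, ...).
So "uckmewsb" becomes "cmwb".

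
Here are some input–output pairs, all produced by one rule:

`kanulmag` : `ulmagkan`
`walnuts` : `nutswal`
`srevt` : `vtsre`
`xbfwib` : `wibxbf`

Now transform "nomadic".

The rule is to move the first 3 characters to the end (rotate left by 3).
Applying that to "nomadic" gives "adicnom".

adicnom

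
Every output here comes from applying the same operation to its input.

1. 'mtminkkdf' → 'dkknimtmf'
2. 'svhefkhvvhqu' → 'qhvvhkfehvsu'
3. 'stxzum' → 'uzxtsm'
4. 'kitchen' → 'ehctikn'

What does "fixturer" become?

The rule is to move the last character to the front, then reverse the string.
On "fixturer": the first step gives "rfixture", and the second then gives "erutxifr".

erutxifr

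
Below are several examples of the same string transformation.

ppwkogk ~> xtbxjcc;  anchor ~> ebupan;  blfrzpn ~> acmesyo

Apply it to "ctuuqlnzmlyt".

glyzmaydhhgp

Each output is the input with this applied: shift every letter 13 places forward in the alphabet (wrapping around) — i.e. ROT13, then reverse the string.
"ctuuqlnzmlyt" → "pghhdyamzylg" → "glyzmaydhhgp".
(Check on "anchor": → "napube" → "ebupan" ✓)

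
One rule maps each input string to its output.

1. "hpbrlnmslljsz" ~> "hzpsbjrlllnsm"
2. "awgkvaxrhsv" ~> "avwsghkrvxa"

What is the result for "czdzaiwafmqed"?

cdzedqzmafiaw

The rule is to take characters alternately from the front and the back (1st, last, 2nd, 2nd-last, ...).
For "czdzaiwafmqed" the result is "cdzedqzmafiaw".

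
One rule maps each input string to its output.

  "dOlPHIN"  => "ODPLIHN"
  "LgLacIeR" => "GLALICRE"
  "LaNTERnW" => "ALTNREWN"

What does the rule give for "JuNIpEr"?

Looking at the pairs, the operation is to swap each adjacent pair of characters (1↔2, 3↔4, ...), then convert every letter to uppercase.
Applying both steps to "JuNIpEr": "uJINEpr", then "UJINEPR".
(Check on "LaNTERnW": → "aLTNREWn" → "ALTNREWN" ✓)

UJINEPR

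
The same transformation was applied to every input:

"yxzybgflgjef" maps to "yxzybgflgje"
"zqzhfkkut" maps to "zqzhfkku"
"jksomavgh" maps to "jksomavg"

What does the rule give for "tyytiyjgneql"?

tyytiyjgneq

The pattern: delete the last character.
For "tyytiyjgneql" the result is "tyytiyjgneq".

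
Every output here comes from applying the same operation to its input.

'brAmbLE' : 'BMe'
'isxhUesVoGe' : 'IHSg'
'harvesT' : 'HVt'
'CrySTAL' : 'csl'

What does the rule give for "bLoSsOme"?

BsM

The rule is to flip the case of every letter, then keep one character in every 3, starting at position 1 (positions 1st, 4th, 7th, ...).
On "bLoSsOme" that produces "BsM".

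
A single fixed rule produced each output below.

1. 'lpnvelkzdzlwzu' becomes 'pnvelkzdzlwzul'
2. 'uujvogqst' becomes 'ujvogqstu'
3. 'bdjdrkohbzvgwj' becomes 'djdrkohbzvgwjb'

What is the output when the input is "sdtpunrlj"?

dtpunrljs

The transformation: move the first character to the end.
Doing the same to "sdtpunrlj": "dtpunrljs".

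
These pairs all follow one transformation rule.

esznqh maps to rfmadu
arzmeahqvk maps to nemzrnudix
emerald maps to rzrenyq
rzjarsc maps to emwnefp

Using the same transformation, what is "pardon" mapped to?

cneqba

Each output is the input with this applied: shift every letter 13 places forward in the alphabet (wrapping around) — i.e. ROT13.
For "pardon" the result is "cneqba".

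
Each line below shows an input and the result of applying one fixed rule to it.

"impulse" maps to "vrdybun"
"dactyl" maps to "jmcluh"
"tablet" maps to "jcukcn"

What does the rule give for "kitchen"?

rtlcnqw

In each case the input is transformed by: swap each adjacent pair of characters (1↔2, 3↔4, ...), then shift every letter 9 places forward in the alphabet (wrapping around).
Starting from "kitchen": after the first operation, "ikctehn"; after the second, "rtlcnqw".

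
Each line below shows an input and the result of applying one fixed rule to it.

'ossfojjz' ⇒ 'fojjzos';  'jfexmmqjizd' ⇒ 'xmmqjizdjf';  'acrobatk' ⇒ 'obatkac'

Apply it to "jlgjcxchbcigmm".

jcxchbcigmmjl

Each output is the input with this applied: move the first 3 characters to the end (rotate left by 3), then delete the last character.
"jlgjcxchbcigmm" → "jcxchbcigmmjlg" → "jcxchbcigmmjl".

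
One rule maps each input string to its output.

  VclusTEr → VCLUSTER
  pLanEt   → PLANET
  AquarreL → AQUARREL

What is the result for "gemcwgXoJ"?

GEMCWGXOJ

In each case the input is transformed by: convert every letter to uppercase.
So "gemcwgXoJ" becomes "GEMCWGXOJ".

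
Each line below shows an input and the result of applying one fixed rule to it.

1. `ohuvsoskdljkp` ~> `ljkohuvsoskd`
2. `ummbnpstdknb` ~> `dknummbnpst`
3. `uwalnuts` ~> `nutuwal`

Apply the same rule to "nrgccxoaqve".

Looking at the pairs, the operation is to delete the last character, then move the last 3 characters to the front (rotate right by 3).
Applying both steps to "nrgccxoaqve": "nrgccxoaqv", then "aqvnrgccxo".
(Check on "ohuvsoskdljkp": → "ohuvsoskdljk" → "ljkohuvsoskd" ✓)

aqvnrgccxo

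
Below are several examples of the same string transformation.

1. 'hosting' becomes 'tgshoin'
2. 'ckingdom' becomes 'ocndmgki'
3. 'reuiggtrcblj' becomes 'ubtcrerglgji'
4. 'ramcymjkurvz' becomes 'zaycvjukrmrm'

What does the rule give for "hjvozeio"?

The transformation: sort the characters into reverse alphabetical order, then take characters alternately from the front and the back (1st, last, 2nd, 2nd-last, ...).
Starting from "hjvozeio": after the first operation, "zvoojihe"; after the second, "zevhoioj".

zevhoioj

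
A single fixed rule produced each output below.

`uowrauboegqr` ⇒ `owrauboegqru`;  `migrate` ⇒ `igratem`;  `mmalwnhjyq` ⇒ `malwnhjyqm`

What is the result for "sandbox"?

andboxs

The transformation: move the first character to the end.
Applying that to "sandbox" gives "andboxs".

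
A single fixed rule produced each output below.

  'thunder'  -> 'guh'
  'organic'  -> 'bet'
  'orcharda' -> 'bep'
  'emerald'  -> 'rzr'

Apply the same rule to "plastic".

cyn

The pattern: shift every letter 13 places forward in the alphabet (wrapping around) — i.e. ROT13, then keep only the first 3 characters.
For "plastic", step one produces "cynfgvp"; step two turns that into "cyn".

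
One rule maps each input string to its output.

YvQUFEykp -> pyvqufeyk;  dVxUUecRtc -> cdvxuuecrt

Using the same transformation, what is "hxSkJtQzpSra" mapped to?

The rule is to move the last character to the front, then convert every letter to lowercase.
On "hxSkJtQzpSra": the first step gives "ahxSkJtQzpSr", and the second then gives "ahxskjtqzpsr".

ahxskjtqzpsr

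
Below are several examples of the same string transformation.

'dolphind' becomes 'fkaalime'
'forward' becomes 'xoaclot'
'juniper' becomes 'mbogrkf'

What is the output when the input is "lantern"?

The pattern: shift every letter 3 places backward in the alphabet (wrapping around), then move the last 3 characters to the front (rotate right by 3).
"lantern" → "bokixkq".

bokixkq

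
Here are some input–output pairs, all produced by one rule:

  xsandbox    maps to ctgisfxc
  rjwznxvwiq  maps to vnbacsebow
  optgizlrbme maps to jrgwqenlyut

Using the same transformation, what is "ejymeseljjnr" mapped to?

What's happening: reverse the string, then shift every letter 5 places forward in the alphabet (wrapping around).
"ejymeseljjnr" → "wsooqjxjrdoj".

wsooqjxjrdoj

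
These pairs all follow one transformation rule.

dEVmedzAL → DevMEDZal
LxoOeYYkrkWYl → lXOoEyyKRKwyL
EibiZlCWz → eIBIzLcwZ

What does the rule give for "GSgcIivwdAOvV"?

gsGCiIVWDaoVv

What's happening: flip the case of every letter.
For "GSgcIivwdAOvV" the result is "gsGCiIVWDaoVv".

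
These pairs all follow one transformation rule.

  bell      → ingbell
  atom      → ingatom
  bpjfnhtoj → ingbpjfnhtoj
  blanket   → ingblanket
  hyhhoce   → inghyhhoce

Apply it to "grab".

In each case the input is transformed by: prepend "ing".
So "grab" becomes "inggrab".

inggrab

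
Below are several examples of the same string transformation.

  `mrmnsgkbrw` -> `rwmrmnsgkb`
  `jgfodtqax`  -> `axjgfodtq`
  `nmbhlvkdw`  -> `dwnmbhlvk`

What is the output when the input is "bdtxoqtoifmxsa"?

Looking at the pairs, the operation is to move the last 2 characters to the front (rotate right by 2).
Applying that to "bdtxoqtoifmxsa" gives "sabdtxoqtoifmx".

sabdtxoqtoifmx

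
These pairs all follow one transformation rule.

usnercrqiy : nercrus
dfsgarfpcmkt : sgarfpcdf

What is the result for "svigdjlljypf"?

igdjlljsv

In each case the input is transformed by: delete the last 3 characters, then move the first 2 characters to the end (rotate left by 2).
On "svigdjlljypf": the first step gives "svigdjllj", and the second then gives "igdjlljsv".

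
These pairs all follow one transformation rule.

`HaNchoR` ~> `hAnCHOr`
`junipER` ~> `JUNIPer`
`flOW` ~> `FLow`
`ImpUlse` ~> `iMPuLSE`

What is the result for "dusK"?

DUSk

In each case the input is transformed by: flip the case of every letter.
Applying that to "dusK" gives "DUSk".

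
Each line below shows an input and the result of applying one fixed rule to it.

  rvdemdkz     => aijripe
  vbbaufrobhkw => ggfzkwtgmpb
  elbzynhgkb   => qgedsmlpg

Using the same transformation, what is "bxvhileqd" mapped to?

camnqjvi

In each case the input is transformed by: shift every letter 5 places forward in the alphabet (wrapping around), then delete the first character.
Applying both steps to "bxvhileqd": "gcamnqjvi", then "camnqjvi".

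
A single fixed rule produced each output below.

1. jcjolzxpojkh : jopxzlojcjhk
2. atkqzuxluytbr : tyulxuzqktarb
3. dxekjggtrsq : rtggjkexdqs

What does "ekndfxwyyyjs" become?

What's happening: move the last 2 characters to the front (rotate right by 2), then reverse the string.
Working it through for "ekndfxwyyyjs": intermediate "jsekndfxwyyy", final "yyywxfdnkesj".

yyywxfdnkesj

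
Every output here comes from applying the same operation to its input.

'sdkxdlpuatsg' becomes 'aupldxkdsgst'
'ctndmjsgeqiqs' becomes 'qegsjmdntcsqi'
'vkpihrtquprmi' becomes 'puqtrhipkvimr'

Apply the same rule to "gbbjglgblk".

Each output is the input with this applied: reverse the string, then move the first 3 characters to the end (rotate left by 3).
"gbbjglgblk" → "klbglgjbbg" → "glgjbbgklb".

glgjbbgklb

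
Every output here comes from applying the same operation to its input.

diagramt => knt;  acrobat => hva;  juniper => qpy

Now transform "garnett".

The transformation: keep one character in every 3, starting at position 1 (positions 1st, 4th, 7th, ...), then shift every letter 7 places forward in the alphabet (wrapping around).
"garnett" → "gnt" → "nua".
(Check on "juniper": → "jir" → "qpy" ✓)

nua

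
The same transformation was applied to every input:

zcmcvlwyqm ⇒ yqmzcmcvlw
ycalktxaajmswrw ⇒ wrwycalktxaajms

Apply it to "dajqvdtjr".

Looking at the pairs, the operation is to move the last 3 characters to the front (rotate right by 3).
"dajqvdtjr" → "tjrdajqvd".

tjrdajqvd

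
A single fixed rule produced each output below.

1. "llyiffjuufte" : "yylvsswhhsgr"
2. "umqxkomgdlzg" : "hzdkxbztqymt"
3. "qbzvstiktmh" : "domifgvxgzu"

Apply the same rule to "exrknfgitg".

Each output is the input with this applied: shift every letter 13 places forward in the alphabet (wrapping around) — i.e. ROT13.
So "exrknfgitg" becomes "rkexastvgt".

rkexastvgt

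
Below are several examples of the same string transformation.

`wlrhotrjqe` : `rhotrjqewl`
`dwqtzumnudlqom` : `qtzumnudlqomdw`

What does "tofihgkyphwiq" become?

fihgkyphwiqto

Rule — move the first 2 characters to the end (rotate left by 2).
On "tofihgkyphwiq" that produces "fihgkyphwiqto".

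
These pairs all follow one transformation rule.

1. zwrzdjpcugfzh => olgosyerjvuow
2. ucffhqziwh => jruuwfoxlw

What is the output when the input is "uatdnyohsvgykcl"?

jpiscndwhkvnzra

Rule — shift every letter 11 places backward in the alphabet (wrapping around).
On "uatdnyohsvgykcl" that produces "jpiscndwhkvnzra".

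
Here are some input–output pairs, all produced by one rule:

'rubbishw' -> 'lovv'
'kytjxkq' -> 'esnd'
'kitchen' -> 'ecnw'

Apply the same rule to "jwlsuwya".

In each case the input is transformed by: shift every letter 6 places backward in the alphabet (wrapping around), then keep only the first 4 characters.
For "jwlsuwya" the result is "dqfm".

dqfm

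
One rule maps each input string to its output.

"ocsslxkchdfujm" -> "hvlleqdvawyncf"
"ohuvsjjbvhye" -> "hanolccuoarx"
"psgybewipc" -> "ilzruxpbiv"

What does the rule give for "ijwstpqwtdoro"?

The pattern: shift every letter 7 places backward in the alphabet (wrapping around).
Applying that to "ijwstpqwtdoro" gives "bcplmijpmwhkh".

bcplmijpmwhkh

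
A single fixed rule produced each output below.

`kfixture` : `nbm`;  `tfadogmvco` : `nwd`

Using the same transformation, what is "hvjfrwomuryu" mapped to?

Each output is the input with this applied: keep one character in every 3, starting at position 2 (positions 2nd, 5th, 8th, ...), then shift every letter 8 places forward in the alphabet (wrapping around).
For "hvjfrwomuryu", step one produces "vrmy"; step two turns that into "dzug".

dzug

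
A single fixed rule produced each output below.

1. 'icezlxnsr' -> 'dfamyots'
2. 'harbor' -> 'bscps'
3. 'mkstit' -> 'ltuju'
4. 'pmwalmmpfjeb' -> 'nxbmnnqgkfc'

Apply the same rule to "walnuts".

Each output is the input with this applied: delete the first character, then shift every letter 1 place forward in the alphabet (wrapping around).
Applying both steps to "walnuts": "alnuts", then "bmovut".
(Check on "pmwalmmpfjeb": → "mwalmmpfjeb" → "nxbmnnqgkfc" ✓)

bmovut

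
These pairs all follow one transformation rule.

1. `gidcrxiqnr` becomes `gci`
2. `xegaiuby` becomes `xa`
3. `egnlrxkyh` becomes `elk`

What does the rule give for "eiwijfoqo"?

In each case the input is transformed by: move the last 2 characters to the front (rotate right by 2), then keep one character in every 3, starting at position 3 (positions 3rd, 6th, 9th, ...).
Applying both steps to "eiwijfoqo": "qoeiwijfo", then "eio".
(Check on "xegaiuby": → "byxegaiu" → "xa" ✓)

eio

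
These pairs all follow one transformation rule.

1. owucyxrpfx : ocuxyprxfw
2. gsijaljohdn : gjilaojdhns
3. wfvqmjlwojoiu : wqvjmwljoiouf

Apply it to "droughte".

duohgetr

The rule is to swap each adjacent pair of characters (1↔2, 3↔4, ...), then move the first character to the end.
"droughte" → "rduohget" → "duohgetr".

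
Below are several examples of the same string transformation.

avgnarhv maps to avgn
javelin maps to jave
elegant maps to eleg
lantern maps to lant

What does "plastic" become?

plas

Looking at the pairs, the operation is to keep only the first 4 characters.
Applying that to "plastic" gives "plas".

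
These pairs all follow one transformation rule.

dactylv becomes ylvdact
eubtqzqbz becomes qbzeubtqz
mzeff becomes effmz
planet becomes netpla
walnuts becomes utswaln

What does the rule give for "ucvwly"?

wlyucv

What's happening: move the last 3 characters to the front (rotate right by 3).
"ucvwly" → "wlyucv".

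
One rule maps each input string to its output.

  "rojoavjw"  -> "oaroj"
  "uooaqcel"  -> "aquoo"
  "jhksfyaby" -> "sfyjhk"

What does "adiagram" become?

agadi

In each case the input is transformed by: delete the last 3 characters, then move the first 3 characters to the end (rotate left by 3).
Starting from "adiagram": after the first operation, "adiag"; after the second, "agadi".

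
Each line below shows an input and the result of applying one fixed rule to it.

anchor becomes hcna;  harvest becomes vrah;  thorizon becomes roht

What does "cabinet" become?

ibac

The pattern: reverse the string, then keep only the last 4 characters.
So "cabinet" becomes "ibac".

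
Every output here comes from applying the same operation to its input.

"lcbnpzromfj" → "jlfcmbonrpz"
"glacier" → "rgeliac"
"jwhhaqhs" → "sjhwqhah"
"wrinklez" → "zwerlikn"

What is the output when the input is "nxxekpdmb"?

In each case the input is transformed by: take characters alternately from the front and the back (1st, last, 2nd, 2nd-last, ...), then swap each adjacent pair of characters (1↔2, 3↔4, ...).
On "nxxekpdmb" that produces "bnmxdxpek".

bnmxdxpek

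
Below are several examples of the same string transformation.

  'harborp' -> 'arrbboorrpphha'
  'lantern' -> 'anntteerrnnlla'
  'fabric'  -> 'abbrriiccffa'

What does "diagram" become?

In each case the input is transformed by: double every character, then move the first 3 characters to the end (rotate left by 3).
For "diagram", step one produces "ddiiaaggrraamm"; step two turns that into "iaaggrraammddi".

iaaggrraammddi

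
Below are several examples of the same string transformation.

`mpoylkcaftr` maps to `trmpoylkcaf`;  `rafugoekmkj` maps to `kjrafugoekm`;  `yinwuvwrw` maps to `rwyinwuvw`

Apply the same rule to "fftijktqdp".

dpfftijktq

Looking at the pairs, the operation is to move the last 2 characters to the front (rotate right by 2).
"fftijktqdp" → "dpfftijktq".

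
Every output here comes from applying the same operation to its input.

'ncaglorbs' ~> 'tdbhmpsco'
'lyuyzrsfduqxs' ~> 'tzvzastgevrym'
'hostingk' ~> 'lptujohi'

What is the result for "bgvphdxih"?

In each case the input is transformed by: swap the first and last characters, then shift every letter 1 place forward in the alphabet (wrapping around).
Starting from "bgvphdxih": after the first operation, "hgvphdxib"; after the second, "ihwqieyjc".

ihwqieyjc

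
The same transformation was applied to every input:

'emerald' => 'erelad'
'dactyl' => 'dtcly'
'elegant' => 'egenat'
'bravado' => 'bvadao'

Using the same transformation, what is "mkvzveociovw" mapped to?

In each case the input is transformed by: swap each adjacent pair of characters (1↔2, 3↔4, ...), then delete the first character.
Starting from "mkvzveociovw": after the first operation, "kmzvevcooiwv"; after the second, "mzvevcooiwv".

mzvevcooiwv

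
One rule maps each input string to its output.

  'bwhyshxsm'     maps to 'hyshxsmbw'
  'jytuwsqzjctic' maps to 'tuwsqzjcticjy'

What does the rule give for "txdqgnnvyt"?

dqgnnvyttx

Each output is the input with this applied: move the first 2 characters to the end (rotate left by 2).
"txdqgnnvyt" → "dqgnnvyttx".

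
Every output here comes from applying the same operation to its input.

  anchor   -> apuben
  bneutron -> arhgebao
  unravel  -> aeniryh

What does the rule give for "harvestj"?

neirfgwu

The transformation: shift every letter 13 places forward in the alphabet (wrapping around) — i.e. ROT13, then move the first character to the end.
For "harvestj", step one produces "uneirfgw"; step two turns that into "neirfgwu".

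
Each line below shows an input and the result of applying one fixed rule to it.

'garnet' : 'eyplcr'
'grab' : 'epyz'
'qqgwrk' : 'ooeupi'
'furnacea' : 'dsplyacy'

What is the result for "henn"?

fcll

The transformation: shift every letter 2 places backward in the alphabet (wrapping around).
So "henn" becomes "fcll".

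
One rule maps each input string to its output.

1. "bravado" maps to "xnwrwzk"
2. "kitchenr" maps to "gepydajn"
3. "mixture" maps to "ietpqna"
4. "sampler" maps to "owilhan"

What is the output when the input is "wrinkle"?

snejgha

The transformation: shift every letter 4 places backward in the alphabet (wrapping around).
For "wrinkle" the result is "snejgha".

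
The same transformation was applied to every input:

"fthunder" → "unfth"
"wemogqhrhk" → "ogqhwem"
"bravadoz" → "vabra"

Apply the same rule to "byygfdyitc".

gfdybyy

In each case the input is transformed by: delete the last 3 characters, then move the first 3 characters to the end (rotate left by 3).
On "byygfdyitc": the first step gives "byygfdy", and the second then gives "gfdybyy".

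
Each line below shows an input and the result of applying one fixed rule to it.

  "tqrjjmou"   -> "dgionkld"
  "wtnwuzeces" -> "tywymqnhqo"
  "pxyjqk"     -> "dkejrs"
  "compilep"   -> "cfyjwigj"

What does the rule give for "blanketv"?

The rule is to swap the front and back halves of the string, then shift every letter 6 places backward in the alphabet (wrapping around).
Working it through for "blanketv": intermediate "ketvblan", final "eynpvfuh".

eynpvfuh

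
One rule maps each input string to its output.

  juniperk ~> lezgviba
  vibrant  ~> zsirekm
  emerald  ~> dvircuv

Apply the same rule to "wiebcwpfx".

In each case the input is transformed by: shift every letter 9 places backward in the alphabet (wrapping around), then move the first character to the end.
Working it through for "wiebcwpfx": intermediate "nzvstngwo", final "zvstngwon".

zvstngwon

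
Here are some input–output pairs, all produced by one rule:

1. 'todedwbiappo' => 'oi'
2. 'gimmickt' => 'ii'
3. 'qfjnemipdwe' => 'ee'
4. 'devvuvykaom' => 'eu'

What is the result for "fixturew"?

iu

What's happening: keep one character in every 3, starting at position 2 (positions 2nd, 5th, 8th, ...), then keep only the vowels.
Working it through for "fixturew": intermediate "iuw", final "iu".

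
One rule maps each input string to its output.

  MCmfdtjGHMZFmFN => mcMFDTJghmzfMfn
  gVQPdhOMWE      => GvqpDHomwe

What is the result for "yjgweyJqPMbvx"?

The rule is to flip the case of every letter.
Doing the same to "yjgweyJqPMbvx": "YJGWEYjQpmBVX".

YJGWEYjQpmBVX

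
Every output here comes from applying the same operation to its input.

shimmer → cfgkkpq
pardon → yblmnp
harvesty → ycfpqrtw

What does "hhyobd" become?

The rule is to sort the characters into alphabetical order, then shift every letter 2 places backward in the alphabet (wrapping around).
On "hhyobd": the first step gives "bdhhoy", and the second then gives "zbffmw".
(Check on "shimmer": → "ehimmrs" → "cfgkkpq" ✓)

zbffmw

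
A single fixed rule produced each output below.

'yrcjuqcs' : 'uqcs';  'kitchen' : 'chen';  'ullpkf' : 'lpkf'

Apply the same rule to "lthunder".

nder

The rule is to keep only the last 4 characters.
On "lthunder" that produces "nder".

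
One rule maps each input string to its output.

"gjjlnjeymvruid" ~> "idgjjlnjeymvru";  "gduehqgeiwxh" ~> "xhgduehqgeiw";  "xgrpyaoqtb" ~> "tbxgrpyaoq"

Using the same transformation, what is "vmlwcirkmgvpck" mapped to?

ckvmlwcirkmgvp

The pattern: move the last 2 characters to the front (rotate right by 2).
On "vmlwcirkmgvpck" that produces "ckvmlwcirkmgvp".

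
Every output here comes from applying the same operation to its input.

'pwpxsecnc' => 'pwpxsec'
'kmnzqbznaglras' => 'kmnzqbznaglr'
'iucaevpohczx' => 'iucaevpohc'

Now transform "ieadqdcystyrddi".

The pattern: delete the last 2 characters.
On "ieadqdcystyrddi" that produces "ieadqdcystyrd".

ieadqdcystyrd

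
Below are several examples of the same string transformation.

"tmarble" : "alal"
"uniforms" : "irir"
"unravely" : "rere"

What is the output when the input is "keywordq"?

The transformation: keep one character in every 3, starting at position 3 (positions 3rd, 6th, 9th, ...), then write the whole string twice.
On "keywordq" that produces "yryr".

yryr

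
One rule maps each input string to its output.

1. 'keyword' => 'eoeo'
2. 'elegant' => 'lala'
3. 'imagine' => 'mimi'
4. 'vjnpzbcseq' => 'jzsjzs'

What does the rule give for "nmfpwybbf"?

mwbmwb

What's happening: keep one character in every 3, starting at position 2 (positions 2nd, 5th, 8th, ...), then write the whole string twice.
Working it through for "nmfpwybbf": intermediate "mwb", final "mwbmwb".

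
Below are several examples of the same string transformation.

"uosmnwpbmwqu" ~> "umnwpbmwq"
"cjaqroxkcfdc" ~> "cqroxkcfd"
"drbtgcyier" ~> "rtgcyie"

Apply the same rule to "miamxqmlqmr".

rmxqmlqm

What's happening: delete the first 3 characters, then move the last character to the front.
Applying both steps to "miamxqmlqmr": "mxqmlqmr", then "rmxqmlqm".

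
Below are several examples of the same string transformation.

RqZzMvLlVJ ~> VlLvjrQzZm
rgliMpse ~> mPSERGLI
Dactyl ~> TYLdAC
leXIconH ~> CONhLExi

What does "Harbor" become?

The rule is to swap the front and back halves of the string, then flip the case of every letter.
Working it through for "Harbor": intermediate "borHar", final "BORhAR".

BORhAR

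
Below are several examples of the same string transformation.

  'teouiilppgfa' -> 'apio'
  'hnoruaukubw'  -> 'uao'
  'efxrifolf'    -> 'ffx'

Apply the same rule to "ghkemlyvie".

ilk

Each output is the input with this applied: keep one character in every 3, starting at position 3 (positions 3rd, 6th, 9th, ...), then reverse the string.
For "ghkemlyvie", step one produces "kli"; step two turns that into "ilk".
(Check on "teouiilppgfa": → "oipa" → "apio" ✓)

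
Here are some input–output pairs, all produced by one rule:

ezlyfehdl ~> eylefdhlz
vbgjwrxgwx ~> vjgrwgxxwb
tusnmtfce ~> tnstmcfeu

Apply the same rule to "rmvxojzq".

Rule — swap each adjacent pair of characters (1↔2, 3↔4, ...), then move the first character to the end.
Starting from "rmvxojzq": after the first operation, "mrxvjoqz"; after the second, "rxvjoqzm".

rxvjoqzm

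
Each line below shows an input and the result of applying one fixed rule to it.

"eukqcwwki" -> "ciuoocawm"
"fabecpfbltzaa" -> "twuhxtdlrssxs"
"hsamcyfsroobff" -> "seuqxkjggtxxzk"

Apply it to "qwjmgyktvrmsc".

beyqclnjekuio

The rule is to move the first 2 characters to the end (rotate left by 2), then shift every letter 8 places backward in the alphabet (wrapping around).
Applying both steps to "qwjmgyktvrmsc": "jmgyktvrmscqw", then "beyqclnjekuio".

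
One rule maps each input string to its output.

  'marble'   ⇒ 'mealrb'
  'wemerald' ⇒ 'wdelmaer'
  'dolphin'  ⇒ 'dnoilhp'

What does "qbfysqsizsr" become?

qrbsfzyissq

The rule is to take characters alternately from the front and the back (1st, last, 2nd, 2nd-last, ...).
So "qbfysqsizsr" becomes "qrbsfzyissq".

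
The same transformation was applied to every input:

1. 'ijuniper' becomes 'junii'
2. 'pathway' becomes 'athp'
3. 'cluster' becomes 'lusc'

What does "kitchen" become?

itck

In each case the input is transformed by: delete the last 3 characters, then move the first character to the end.
"kitchen" → "kitc" → "itck".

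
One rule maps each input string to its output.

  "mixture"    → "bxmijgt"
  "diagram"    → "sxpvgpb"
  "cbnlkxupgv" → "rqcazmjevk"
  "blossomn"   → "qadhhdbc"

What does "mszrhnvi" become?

bhogwckx

Each output is the input with this applied: shift every letter 11 places backward in the alphabet (wrapping around).
Doing the same to "mszrhnvi": "bhogwckx".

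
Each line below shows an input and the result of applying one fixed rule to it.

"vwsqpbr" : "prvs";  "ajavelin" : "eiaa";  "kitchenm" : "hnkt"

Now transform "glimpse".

What's happening: keep every other character starting from the first (positions 1st, 3rd, 5th, ...), then move the last 2 characters to the front (rotate right by 2).
Applying both steps to "glimpse": "gipe", then "pegi".
(Check on "kitchenm": → "kthn" → "hnkt" ✓)

pegi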